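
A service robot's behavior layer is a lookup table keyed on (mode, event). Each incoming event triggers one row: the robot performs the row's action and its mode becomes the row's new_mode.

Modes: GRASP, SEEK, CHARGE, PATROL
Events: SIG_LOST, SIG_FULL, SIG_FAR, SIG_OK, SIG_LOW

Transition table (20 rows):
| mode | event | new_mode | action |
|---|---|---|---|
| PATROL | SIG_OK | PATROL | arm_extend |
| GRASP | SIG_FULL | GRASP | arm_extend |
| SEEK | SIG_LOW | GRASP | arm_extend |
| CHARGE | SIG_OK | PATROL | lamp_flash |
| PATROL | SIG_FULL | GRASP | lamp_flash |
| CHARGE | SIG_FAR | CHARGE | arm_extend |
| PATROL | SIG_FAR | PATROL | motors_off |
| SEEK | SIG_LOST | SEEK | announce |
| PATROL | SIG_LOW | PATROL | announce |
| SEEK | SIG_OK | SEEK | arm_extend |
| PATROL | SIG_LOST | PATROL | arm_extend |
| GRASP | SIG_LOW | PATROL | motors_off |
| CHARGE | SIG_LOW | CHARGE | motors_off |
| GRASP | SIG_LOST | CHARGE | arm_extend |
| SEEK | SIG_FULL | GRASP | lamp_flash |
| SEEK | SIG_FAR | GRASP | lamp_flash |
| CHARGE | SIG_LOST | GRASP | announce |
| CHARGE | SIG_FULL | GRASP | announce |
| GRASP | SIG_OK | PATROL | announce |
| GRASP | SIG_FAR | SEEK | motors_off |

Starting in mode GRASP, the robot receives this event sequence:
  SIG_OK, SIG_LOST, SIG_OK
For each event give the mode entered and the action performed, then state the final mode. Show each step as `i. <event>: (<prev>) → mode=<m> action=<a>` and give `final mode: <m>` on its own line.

final mode: PATROL

1. SIG_OK: (GRASP) → mode=PATROL action=announce
2. SIG_LOST: (PATROL) → mode=PATROL action=arm_extend
3. SIG_OK: (PATROL) → mode=PATROL action=arm_extend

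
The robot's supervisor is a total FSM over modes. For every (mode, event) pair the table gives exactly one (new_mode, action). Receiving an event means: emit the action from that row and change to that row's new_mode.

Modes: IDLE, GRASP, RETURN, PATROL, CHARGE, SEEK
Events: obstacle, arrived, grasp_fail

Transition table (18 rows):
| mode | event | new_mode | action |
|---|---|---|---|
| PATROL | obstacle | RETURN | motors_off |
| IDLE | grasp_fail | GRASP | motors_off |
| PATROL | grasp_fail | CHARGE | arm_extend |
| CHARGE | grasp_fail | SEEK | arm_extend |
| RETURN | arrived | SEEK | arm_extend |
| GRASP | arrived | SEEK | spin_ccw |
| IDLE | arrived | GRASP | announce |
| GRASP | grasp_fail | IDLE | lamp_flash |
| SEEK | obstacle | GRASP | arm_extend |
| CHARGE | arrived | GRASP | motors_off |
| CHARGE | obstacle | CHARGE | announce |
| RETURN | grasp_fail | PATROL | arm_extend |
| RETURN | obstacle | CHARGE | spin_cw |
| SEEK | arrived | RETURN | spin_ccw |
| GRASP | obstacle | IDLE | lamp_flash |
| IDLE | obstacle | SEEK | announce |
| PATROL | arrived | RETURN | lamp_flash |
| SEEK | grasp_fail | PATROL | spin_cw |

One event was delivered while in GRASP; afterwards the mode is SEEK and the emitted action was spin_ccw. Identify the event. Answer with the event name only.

arrived

try obstacle: (GRASP, obstacle) → (IDLE, lamp_flash)
try arrived: (GRASP, arrived) → (SEEK, spin_ccw)  ← matches
try grasp_fail: (GRASP, grasp_fail) → (IDLE, lamp_flash)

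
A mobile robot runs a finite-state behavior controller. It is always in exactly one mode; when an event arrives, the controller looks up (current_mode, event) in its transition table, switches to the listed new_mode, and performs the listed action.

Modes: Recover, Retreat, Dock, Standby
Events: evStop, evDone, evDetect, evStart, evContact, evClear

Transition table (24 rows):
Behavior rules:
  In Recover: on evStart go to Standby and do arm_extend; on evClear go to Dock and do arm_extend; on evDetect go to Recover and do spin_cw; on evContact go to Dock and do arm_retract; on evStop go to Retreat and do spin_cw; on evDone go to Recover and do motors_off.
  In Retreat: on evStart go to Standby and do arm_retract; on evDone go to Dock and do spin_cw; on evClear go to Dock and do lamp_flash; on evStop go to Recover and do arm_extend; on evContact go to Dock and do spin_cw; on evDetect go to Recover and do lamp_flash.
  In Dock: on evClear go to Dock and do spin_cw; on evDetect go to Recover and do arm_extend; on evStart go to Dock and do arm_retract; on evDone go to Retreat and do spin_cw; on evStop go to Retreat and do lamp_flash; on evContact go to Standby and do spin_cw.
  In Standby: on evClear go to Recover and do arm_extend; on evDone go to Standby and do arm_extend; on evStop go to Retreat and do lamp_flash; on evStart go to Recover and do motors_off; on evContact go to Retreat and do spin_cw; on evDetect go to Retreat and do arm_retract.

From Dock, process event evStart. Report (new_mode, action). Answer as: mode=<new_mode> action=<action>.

current mode = Dock; filter table to that mode:
  (Dock, evClear) → (Dock, spin_cw)
  (Dock, evDetect) → (Recover, arm_extend)
  (Dock, evStart) → (Dock, arm_retract)  ← event matches
  (Dock, evDone) → (Retreat, spin_cw)
  (Dock, evStop) → (Retreat, lamp_flash)
  (Dock, evContact) → (Standby, spin_cw)
event = evStart selects (Dock, arm_retract)

mode=Dock action=arm_retract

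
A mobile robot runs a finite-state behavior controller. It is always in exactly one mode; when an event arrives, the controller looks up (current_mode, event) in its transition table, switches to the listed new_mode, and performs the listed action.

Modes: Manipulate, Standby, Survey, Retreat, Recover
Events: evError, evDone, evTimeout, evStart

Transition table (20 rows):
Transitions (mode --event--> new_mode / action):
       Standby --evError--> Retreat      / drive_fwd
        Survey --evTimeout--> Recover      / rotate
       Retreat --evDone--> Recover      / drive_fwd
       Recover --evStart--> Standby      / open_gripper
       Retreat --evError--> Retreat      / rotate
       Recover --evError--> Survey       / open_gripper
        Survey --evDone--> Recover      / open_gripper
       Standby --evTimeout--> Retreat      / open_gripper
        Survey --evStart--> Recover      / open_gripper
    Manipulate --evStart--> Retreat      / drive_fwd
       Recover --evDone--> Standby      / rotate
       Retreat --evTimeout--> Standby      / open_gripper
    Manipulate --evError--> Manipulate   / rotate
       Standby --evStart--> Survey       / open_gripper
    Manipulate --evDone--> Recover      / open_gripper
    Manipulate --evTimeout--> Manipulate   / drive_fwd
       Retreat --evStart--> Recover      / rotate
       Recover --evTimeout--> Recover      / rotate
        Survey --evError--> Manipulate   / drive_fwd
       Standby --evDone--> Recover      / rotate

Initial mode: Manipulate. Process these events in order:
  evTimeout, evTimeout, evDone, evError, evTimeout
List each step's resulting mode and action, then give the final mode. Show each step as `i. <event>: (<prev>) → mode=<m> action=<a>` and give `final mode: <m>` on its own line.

final mode: Recover

1. evTimeout: (Manipulate) → mode=Manipulate action=drive_fwd
2. evTimeout: (Manipulate) → mode=Manipulate action=drive_fwd
3. evDone: (Manipulate) → mode=Recover action=open_gripper
4. evError: (Recover) → mode=Survey action=open_gripper
5. evTimeout: (Survey) → mode=Recover action=rotate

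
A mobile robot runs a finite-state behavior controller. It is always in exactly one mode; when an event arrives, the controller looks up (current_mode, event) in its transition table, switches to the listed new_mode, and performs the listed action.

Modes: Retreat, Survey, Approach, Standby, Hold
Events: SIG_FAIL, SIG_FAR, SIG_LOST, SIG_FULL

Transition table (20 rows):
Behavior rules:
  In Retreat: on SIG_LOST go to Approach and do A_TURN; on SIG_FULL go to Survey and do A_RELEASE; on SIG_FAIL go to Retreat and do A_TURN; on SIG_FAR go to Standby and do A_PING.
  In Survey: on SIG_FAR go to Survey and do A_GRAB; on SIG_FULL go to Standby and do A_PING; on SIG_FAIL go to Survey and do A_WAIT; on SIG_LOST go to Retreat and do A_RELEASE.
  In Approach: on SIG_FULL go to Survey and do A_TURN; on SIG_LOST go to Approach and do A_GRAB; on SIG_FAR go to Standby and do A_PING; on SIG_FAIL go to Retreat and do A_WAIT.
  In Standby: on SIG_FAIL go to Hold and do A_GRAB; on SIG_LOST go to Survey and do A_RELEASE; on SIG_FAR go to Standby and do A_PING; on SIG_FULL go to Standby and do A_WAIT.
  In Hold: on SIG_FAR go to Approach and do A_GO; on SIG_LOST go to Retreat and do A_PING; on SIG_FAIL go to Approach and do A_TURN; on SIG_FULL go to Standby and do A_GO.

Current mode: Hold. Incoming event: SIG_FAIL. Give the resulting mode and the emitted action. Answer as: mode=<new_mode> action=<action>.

mode=Approach action=A_TURN

current mode = Hold; filter table to that mode:
  (Hold, SIG_FAR) → (Approach, A_GO)
  (Hold, SIG_LOST) → (Retreat, A_PING)
  (Hold, SIG_FAIL) → (Approach, A_TURN)  ← event matches
  (Hold, SIG_FULL) → (Standby, A_GO)
event = SIG_FAIL selects (Approach, A_TURN)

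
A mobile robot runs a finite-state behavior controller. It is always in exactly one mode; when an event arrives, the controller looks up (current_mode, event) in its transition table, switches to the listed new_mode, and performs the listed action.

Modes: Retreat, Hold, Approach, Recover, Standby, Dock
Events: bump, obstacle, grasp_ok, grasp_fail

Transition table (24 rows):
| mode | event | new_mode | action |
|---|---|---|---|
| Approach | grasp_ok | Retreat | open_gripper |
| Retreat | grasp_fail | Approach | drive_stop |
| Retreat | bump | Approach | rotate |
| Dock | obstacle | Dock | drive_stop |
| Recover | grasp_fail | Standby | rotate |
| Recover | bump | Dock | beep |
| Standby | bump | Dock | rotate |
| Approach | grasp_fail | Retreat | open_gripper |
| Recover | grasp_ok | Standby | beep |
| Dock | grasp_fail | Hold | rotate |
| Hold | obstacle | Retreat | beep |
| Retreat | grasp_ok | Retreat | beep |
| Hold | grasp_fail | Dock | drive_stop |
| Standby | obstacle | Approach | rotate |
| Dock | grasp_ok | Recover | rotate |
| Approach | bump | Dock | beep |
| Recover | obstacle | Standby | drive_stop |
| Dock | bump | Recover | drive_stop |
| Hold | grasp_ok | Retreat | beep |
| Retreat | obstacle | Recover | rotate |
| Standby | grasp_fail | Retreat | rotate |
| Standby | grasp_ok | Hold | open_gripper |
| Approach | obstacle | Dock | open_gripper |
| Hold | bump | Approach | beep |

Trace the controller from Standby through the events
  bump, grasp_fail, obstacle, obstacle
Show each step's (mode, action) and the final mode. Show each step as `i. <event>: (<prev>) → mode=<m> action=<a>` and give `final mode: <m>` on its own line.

final mode: Recover

1. bump: (Standby) → mode=Dock action=rotate
2. grasp_fail: (Dock) → mode=Hold action=rotate
3. obstacle: (Hold) → mode=Retreat action=beep
4. obstacle: (Retreat) → mode=Recover action=rotate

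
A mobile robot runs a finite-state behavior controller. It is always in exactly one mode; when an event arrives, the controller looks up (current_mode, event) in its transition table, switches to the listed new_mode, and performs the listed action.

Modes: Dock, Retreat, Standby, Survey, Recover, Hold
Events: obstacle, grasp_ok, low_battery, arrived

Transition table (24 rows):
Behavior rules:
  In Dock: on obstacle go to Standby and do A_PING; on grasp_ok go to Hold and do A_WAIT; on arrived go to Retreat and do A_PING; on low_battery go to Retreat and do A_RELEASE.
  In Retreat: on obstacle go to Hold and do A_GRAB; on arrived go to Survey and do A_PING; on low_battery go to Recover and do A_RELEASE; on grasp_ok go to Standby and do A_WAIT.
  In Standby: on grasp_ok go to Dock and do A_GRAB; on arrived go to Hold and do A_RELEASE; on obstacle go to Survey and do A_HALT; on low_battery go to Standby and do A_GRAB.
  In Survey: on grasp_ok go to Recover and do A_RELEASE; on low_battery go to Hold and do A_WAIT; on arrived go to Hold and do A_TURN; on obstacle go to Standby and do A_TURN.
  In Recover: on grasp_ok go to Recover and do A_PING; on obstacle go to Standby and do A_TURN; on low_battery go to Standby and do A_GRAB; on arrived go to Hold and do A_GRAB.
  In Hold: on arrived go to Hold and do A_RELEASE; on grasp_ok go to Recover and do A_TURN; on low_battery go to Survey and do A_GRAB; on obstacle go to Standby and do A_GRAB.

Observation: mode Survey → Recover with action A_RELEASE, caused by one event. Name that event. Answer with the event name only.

try obstacle: (Survey, obstacle) → (Standby, A_TURN)
try grasp_ok: (Survey, grasp_ok) → (Recover, A_RELEASE)  ← matches
try low_battery: (Survey, low_battery) → (Hold, A_WAIT)
try arrived: (Survey, arrived) → (Hold, A_TURN)

grasp_ok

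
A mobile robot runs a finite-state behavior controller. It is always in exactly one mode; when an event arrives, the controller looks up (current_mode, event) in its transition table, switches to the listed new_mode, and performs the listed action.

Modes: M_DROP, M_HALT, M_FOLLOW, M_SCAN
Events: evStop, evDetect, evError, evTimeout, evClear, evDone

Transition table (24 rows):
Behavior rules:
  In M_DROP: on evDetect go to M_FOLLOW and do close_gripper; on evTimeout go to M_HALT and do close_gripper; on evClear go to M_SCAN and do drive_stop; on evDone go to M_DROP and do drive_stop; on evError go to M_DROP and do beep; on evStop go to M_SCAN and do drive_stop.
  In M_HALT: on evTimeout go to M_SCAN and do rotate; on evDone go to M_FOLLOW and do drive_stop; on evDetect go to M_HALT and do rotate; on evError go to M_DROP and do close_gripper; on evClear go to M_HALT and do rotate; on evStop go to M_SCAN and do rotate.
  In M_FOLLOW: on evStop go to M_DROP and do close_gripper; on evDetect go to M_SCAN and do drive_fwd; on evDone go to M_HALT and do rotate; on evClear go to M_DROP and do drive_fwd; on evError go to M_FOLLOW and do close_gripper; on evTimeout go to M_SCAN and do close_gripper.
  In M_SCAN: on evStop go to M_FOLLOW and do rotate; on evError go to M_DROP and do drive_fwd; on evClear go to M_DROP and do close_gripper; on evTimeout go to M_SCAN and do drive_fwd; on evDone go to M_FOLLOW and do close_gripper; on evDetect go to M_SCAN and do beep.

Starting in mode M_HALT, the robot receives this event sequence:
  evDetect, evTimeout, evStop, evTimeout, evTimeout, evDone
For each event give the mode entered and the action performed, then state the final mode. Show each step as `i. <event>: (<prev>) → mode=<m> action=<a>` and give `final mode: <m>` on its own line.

1. evDetect: (M_HALT) → mode=M_HALT action=rotate
2. evTimeout: (M_HALT) → mode=M_SCAN action=rotate
3. evStop: (M_SCAN) → mode=M_FOLLOW action=rotate
4. evTimeout: (M_FOLLOW) → mode=M_SCAN action=close_gripper
5. evTimeout: (M_SCAN) → mode=M_SCAN action=drive_fwd
6. evDone: (M_SCAN) → mode=M_FOLLOW action=close_gripper

final mode: M_FOLLOW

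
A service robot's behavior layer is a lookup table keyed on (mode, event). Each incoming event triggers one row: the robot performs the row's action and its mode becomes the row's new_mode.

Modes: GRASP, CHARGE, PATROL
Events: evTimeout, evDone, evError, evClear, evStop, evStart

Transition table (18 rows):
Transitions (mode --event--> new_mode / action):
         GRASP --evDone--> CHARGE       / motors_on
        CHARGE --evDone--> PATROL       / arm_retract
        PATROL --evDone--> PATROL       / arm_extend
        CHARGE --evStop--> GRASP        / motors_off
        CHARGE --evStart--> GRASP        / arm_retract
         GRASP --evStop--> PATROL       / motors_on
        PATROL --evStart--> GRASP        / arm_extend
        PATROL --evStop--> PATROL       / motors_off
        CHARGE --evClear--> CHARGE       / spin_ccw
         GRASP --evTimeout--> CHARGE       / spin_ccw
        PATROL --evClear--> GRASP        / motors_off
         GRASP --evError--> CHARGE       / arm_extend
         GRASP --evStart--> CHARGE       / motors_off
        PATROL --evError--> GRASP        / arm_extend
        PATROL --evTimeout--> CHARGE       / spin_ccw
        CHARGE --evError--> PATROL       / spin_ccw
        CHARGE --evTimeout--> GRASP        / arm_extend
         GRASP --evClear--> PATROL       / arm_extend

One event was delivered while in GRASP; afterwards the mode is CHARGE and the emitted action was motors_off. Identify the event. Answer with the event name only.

evStart

try evTimeout: (GRASP, evTimeout) → (CHARGE, spin_ccw)
try evDone: (GRASP, evDone) → (CHARGE, motors_on)
try evError: (GRASP, evError) → (CHARGE, arm_extend)
try evClear: (GRASP, evClear) → (PATROL, arm_extend)
try evStop: (GRASP, evStop) → (PATROL, motors_on)
try evStart: (GRASP, evStart) → (CHARGE, motors_off)  ← matches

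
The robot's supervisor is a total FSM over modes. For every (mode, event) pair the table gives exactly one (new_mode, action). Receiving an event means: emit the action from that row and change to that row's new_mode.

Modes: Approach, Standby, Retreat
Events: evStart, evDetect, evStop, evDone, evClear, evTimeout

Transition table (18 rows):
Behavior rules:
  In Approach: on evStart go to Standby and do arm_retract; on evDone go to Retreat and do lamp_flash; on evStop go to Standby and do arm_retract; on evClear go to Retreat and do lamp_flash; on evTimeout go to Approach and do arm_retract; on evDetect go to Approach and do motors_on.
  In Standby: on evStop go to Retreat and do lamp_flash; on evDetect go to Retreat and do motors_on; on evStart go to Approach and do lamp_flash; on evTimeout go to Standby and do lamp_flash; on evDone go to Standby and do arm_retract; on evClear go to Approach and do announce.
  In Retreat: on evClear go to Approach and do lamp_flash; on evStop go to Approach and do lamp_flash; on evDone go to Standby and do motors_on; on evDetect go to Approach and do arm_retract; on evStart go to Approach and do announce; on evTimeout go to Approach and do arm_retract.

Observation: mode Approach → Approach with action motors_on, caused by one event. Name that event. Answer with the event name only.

try evStart: (Approach, evStart) → (Standby, arm_retract)
try evDetect: (Approach, evDetect) → (Approach, motors_on)  ← matches
try evStop: (Approach, evStop) → (Standby, arm_retract)
try evDone: (Approach, evDone) → (Retreat, lamp_flash)
try evClear: (Approach, evClear) → (Retreat, lamp_flash)
try evTimeout: (Approach, evTimeout) → (Approach, arm_retract)

evDetect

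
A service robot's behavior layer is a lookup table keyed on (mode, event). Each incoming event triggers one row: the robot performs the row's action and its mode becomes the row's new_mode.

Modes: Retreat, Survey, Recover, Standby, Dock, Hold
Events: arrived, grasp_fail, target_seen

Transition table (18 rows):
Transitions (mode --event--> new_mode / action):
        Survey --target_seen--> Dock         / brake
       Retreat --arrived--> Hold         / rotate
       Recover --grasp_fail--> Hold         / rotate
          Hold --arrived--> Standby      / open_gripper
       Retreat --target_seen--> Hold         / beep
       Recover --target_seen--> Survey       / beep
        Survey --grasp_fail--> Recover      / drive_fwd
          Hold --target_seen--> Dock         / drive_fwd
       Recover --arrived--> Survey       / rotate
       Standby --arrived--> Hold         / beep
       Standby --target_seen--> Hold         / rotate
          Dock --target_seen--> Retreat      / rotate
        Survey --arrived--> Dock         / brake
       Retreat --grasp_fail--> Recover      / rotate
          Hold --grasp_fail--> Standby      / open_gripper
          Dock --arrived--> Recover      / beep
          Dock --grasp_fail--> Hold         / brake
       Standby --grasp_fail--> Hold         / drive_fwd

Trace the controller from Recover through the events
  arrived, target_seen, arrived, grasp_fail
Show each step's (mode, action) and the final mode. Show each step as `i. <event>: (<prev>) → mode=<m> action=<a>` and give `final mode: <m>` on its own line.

1. arrived: (Recover) → mode=Survey action=rotate
2. target_seen: (Survey) → mode=Dock action=brake
3. arrived: (Dock) → mode=Recover action=beep
4. grasp_fail: (Recover) → mode=Hold action=rotate

final mode: Hold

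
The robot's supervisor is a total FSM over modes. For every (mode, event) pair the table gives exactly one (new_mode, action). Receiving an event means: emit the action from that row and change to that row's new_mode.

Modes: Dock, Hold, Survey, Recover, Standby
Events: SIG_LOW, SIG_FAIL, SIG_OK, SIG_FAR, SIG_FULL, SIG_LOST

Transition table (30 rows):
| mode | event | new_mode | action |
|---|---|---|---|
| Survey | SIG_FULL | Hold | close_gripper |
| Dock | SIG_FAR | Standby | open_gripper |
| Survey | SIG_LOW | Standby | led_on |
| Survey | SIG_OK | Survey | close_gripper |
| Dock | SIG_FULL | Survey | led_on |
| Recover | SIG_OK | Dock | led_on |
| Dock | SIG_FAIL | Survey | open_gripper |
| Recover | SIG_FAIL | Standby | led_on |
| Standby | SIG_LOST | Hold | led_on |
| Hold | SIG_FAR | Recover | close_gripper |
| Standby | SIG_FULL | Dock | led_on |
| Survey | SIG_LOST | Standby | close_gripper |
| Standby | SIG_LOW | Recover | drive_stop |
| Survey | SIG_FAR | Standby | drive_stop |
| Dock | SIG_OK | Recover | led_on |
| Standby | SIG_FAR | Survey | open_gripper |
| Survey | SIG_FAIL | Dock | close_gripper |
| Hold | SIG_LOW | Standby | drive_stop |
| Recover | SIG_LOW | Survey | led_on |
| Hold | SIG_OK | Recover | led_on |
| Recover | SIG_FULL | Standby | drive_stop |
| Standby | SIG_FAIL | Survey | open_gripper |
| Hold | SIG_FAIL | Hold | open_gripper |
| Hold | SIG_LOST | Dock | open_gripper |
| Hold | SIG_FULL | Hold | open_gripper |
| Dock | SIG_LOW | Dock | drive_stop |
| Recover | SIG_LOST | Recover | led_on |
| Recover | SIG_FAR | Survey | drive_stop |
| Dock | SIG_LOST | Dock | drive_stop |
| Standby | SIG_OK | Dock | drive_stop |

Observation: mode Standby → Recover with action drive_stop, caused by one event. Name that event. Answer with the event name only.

try SIG_LOW: (Standby, SIG_LOW) → (Recover, drive_stop)  ← matches
try SIG_FAIL: (Standby, SIG_FAIL) → (Survey, open_gripper)
try SIG_OK: (Standby, SIG_OK) → (Dock, drive_stop)
try SIG_FAR: (Standby, SIG_FAR) → (Survey, open_gripper)
try SIG_FULL: (Standby, SIG_FULL) → (Dock, led_on)
try SIG_LOST: (Standby, SIG_LOST) → (Hold, led_on)

SIG_LOW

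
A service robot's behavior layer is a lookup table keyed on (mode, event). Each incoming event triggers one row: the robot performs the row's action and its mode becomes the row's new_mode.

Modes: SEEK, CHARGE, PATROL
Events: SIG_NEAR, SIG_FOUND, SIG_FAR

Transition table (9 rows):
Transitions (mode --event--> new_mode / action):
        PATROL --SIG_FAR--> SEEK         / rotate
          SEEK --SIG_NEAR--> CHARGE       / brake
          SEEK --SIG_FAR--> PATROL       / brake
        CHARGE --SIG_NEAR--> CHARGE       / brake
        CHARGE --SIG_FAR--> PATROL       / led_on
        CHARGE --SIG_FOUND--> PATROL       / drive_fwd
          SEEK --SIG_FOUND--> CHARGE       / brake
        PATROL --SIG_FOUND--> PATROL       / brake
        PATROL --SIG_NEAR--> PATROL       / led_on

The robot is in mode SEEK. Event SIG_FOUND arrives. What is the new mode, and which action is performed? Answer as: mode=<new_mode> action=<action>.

current mode = SEEK; filter table to that mode:
  (SEEK, SIG_NEAR) → (CHARGE, brake)
  (SEEK, SIG_FAR) → (PATROL, brake)
  (SEEK, SIG_FOUND) → (CHARGE, brake)  ← event matches
event = SIG_FOUND selects (CHARGE, brake)

mode=CHARGE action=brake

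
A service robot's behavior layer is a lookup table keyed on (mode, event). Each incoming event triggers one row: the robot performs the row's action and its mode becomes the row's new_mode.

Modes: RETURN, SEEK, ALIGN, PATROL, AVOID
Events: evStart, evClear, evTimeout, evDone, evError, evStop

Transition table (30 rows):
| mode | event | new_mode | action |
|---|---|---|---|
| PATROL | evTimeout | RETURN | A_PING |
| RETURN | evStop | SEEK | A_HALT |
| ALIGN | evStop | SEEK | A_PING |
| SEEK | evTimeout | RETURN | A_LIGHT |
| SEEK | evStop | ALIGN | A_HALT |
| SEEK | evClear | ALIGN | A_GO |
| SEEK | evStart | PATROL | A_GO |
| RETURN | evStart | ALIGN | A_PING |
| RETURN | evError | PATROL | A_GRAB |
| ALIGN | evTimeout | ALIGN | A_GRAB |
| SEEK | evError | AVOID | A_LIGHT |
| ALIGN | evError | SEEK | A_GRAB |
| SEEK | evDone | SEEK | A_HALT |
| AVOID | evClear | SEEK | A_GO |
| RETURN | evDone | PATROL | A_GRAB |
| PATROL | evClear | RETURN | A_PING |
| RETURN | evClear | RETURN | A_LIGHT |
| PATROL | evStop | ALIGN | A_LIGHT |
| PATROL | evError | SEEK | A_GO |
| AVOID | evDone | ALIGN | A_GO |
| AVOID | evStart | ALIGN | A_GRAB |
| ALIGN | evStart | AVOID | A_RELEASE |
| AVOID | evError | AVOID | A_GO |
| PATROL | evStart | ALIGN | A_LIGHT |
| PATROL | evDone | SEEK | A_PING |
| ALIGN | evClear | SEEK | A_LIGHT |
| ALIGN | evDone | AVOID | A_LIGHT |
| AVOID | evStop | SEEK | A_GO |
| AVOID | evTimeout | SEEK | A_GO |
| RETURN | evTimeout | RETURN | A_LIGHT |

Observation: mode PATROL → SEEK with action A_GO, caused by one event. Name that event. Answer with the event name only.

try evStart: (PATROL, evStart) → (ALIGN, A_LIGHT)
try evClear: (PATROL, evClear) → (RETURN, A_PING)
try evTimeout: (PATROL, evTimeout) → (RETURN, A_PING)
try evDone: (PATROL, evDone) → (SEEK, A_PING)
try evError: (PATROL, evError) → (SEEK, A_GO)  ← matches
try evStop: (PATROL, evStop) → (ALIGN, A_LIGHT)

evError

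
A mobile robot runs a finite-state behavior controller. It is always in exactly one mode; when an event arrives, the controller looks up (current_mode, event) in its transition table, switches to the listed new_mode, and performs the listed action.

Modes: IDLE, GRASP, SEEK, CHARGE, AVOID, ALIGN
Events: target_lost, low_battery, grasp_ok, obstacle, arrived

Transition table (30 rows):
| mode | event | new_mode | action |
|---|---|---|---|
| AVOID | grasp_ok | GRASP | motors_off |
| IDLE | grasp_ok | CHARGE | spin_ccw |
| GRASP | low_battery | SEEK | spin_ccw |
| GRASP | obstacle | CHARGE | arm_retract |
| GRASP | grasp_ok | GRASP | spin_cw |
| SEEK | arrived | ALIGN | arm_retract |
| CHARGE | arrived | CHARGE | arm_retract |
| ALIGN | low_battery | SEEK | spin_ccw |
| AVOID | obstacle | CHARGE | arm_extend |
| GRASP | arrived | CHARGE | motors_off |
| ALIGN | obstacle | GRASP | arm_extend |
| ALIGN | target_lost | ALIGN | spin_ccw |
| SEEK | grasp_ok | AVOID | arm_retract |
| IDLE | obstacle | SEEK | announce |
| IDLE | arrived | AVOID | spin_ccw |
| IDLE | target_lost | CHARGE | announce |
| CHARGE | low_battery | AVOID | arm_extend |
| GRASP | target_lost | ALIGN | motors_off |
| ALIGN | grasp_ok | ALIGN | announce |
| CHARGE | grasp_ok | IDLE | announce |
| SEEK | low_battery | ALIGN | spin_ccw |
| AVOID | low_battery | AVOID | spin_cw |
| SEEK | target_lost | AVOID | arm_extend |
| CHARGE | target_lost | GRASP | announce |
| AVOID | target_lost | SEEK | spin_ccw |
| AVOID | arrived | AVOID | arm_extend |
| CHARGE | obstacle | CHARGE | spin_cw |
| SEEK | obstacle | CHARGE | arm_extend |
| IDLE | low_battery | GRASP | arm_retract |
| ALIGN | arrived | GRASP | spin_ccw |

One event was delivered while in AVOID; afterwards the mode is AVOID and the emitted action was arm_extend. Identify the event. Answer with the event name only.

arrived

try target_lost: (AVOID, target_lost) → (SEEK, spin_ccw)
try low_battery: (AVOID, low_battery) → (AVOID, spin_cw)
try grasp_ok: (AVOID, grasp_ok) → (GRASP, motors_off)
try obstacle: (AVOID, obstacle) → (CHARGE, arm_extend)
try arrived: (AVOID, arrived) → (AVOID, arm_extend)  ← matches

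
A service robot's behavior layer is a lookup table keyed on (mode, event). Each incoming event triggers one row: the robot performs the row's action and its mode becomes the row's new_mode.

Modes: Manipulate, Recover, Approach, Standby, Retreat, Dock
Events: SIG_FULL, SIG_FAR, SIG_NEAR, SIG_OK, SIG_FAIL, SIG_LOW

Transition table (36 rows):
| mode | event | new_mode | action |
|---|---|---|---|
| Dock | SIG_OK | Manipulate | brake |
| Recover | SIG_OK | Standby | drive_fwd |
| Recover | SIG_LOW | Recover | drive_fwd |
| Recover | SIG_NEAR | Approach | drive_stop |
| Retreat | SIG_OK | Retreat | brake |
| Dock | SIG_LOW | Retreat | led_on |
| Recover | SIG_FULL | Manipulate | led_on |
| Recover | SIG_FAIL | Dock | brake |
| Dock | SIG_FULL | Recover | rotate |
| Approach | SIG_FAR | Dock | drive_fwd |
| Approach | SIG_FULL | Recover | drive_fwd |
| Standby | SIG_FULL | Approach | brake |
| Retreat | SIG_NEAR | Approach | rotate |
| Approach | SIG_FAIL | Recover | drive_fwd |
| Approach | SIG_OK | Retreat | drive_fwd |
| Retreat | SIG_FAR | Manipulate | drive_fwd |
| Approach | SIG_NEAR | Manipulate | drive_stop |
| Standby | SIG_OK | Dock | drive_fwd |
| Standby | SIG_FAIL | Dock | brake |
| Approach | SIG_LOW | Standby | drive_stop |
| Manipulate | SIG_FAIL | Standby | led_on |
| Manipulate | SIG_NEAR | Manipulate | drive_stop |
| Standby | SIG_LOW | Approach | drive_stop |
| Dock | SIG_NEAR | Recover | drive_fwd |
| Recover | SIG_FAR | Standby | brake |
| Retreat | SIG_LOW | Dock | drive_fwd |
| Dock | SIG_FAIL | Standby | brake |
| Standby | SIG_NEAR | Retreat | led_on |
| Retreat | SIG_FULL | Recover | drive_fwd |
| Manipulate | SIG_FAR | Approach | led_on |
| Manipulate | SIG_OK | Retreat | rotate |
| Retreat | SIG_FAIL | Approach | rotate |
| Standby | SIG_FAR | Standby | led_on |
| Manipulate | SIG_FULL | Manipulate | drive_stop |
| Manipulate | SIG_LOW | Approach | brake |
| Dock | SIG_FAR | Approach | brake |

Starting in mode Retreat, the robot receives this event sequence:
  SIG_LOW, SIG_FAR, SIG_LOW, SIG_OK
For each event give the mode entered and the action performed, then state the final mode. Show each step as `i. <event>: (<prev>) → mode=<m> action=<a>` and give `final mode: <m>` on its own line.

1. SIG_LOW: (Retreat) → mode=Dock action=drive_fwd
2. SIG_FAR: (Dock) → mode=Approach action=brake
3. SIG_LOW: (Approach) → mode=Standby action=drive_stop
4. SIG_OK: (Standby) → mode=Dock action=drive_fwd

final mode: Dock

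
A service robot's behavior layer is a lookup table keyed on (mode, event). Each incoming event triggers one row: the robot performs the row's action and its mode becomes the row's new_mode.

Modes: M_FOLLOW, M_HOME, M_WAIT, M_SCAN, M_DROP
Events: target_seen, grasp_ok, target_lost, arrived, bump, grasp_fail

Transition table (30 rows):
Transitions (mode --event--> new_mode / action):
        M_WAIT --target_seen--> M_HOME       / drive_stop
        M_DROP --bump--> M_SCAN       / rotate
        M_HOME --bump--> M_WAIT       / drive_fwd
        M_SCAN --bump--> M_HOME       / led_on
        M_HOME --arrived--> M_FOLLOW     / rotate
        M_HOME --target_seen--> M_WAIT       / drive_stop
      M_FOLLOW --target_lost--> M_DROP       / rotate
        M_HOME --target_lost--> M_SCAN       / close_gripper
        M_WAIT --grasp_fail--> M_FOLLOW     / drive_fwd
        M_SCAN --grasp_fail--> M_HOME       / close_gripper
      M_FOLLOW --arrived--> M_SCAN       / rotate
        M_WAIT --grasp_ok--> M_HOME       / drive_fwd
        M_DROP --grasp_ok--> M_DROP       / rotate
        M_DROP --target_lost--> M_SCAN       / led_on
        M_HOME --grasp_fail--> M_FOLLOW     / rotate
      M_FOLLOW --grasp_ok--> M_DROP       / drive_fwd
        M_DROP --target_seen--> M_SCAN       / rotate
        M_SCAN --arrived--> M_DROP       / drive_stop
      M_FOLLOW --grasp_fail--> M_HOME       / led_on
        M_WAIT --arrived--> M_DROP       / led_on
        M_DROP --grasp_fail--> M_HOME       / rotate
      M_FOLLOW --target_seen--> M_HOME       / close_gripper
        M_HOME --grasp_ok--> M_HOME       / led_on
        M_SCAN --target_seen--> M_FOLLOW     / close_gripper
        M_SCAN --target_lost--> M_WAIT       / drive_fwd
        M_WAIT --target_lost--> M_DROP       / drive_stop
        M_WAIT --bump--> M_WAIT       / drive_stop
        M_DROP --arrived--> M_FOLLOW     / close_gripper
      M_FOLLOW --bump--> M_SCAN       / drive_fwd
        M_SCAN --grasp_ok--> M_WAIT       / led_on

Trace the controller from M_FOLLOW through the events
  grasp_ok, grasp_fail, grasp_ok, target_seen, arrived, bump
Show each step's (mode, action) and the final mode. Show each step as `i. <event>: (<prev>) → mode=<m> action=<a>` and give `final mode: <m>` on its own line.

1. grasp_ok: (M_FOLLOW) → mode=M_DROP action=drive_fwd
2. grasp_fail: (M_DROP) → mode=M_HOME action=rotate
3. grasp_ok: (M_HOME) → mode=M_HOME action=led_on
4. target_seen: (M_HOME) → mode=M_WAIT action=drive_stop
5. arrived: (M_WAIT) → mode=M_DROP action=led_on
6. bump: (M_DROP) → mode=M_SCAN action=rotate

final mode: M_SCAN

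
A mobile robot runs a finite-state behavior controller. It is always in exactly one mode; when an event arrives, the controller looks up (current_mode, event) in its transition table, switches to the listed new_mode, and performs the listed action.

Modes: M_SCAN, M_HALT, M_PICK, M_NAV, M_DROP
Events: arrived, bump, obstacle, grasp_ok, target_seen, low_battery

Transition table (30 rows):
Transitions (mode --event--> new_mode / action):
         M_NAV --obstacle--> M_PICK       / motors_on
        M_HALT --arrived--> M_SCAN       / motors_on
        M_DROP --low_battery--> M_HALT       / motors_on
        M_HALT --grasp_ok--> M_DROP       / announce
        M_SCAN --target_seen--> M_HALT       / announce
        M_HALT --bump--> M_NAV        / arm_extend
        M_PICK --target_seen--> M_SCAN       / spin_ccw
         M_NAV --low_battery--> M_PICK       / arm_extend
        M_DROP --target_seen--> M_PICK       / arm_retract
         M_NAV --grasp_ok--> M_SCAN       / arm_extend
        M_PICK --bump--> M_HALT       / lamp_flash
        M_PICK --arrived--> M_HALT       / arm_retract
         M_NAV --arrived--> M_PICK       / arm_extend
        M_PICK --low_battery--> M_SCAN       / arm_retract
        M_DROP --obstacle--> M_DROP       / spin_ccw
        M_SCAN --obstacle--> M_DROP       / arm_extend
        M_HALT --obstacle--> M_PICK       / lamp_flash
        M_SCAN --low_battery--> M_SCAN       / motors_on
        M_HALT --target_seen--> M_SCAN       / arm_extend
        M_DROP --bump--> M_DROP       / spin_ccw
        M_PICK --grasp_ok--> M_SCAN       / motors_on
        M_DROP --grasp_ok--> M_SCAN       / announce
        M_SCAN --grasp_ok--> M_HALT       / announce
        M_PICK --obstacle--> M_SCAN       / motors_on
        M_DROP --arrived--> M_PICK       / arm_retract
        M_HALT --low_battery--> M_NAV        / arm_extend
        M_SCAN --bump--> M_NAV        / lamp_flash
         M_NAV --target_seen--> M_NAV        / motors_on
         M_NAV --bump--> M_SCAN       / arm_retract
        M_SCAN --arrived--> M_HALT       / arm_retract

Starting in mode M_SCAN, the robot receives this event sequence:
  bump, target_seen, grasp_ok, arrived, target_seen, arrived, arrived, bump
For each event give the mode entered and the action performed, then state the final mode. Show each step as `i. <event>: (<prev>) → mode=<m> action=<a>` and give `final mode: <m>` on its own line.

final mode: M_NAV

1. bump: (M_SCAN) → mode=M_NAV action=lamp_flash
2. target_seen: (M_NAV) → mode=M_NAV action=motors_on
3. grasp_ok: (M_NAV) → mode=M_SCAN action=arm_extend
4. arrived: (M_SCAN) → mode=M_HALT action=arm_retract
5. target_seen: (M_HALT) → mode=M_SCAN action=arm_extend
6. arrived: (M_SCAN) → mode=M_HALT action=arm_retract
7. arrived: (M_HALT) → mode=M_SCAN action=motors_on
8. bump: (M_SCAN) → mode=M_NAV action=lamp_flash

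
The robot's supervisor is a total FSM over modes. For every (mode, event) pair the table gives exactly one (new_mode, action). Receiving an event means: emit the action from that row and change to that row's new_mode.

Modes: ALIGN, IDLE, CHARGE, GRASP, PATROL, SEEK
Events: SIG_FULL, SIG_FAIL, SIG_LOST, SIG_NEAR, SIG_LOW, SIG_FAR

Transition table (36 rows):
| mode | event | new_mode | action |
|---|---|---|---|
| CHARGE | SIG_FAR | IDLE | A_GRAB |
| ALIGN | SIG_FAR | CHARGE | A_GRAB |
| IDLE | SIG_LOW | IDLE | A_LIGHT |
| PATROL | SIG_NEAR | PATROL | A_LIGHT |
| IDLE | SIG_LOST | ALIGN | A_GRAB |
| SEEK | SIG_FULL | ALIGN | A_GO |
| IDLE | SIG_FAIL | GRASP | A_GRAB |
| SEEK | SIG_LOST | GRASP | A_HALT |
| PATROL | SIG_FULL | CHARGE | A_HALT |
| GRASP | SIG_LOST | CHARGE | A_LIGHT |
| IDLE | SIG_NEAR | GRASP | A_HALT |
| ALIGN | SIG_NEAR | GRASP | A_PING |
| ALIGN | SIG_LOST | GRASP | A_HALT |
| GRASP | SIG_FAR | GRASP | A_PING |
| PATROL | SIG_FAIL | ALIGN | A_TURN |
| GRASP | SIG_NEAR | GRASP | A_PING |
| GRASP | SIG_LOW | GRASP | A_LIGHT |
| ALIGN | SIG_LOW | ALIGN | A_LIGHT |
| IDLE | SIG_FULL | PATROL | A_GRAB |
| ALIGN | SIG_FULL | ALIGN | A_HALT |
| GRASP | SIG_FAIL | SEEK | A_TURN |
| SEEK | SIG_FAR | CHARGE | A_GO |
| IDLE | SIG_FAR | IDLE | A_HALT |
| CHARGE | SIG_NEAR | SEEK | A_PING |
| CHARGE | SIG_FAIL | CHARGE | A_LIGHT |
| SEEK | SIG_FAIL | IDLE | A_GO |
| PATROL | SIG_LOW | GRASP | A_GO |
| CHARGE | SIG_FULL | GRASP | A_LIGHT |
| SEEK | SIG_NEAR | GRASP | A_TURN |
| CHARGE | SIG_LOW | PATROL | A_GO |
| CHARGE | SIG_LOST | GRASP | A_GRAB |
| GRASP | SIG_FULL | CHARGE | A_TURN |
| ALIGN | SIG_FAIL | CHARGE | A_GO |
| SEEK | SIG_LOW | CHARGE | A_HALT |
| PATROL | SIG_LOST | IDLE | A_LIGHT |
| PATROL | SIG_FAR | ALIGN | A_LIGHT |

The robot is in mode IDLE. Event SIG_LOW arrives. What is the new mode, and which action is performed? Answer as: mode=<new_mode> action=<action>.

mode=IDLE action=A_LIGHT

current mode = IDLE; filter table to that mode:
  (IDLE, SIG_LOW) → (IDLE, A_LIGHT)  ← event matches
  (IDLE, SIG_LOST) → (ALIGN, A_GRAB)
  (IDLE, SIG_FAIL) → (GRASP, A_GRAB)
  (IDLE, SIG_NEAR) → (GRASP, A_HALT)
  (IDLE, SIG_FULL) → (PATROL, A_GRAB)
  (IDLE, SIG_FAR) → (IDLE, A_HALT)
event = SIG_LOW selects (IDLE, A_LIGHT)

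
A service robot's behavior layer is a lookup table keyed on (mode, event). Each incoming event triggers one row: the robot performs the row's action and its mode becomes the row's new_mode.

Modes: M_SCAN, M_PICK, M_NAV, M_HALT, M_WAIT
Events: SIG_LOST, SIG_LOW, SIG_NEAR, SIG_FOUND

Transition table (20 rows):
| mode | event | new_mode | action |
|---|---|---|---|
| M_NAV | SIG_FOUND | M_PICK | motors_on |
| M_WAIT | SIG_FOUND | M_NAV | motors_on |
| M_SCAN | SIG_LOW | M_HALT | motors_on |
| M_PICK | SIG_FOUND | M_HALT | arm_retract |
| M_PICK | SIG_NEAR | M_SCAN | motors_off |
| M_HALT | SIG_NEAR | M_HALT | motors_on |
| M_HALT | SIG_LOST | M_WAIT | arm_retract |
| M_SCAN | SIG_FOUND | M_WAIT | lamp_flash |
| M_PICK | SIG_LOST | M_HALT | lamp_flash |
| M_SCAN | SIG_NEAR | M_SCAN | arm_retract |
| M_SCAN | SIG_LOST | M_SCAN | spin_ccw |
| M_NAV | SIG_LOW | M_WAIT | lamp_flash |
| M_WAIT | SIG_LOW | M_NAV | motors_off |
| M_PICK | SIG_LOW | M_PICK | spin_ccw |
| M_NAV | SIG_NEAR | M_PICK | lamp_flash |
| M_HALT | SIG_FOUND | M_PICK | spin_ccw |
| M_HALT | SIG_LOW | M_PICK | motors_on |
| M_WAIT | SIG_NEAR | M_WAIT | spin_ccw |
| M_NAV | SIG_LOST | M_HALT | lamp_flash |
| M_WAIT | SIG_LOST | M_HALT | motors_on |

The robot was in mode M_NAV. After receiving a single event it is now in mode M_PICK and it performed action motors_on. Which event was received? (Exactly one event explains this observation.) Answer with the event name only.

try SIG_LOST: (M_NAV, SIG_LOST) → (M_HALT, lamp_flash)
try SIG_LOW: (M_NAV, SIG_LOW) → (M_WAIT, lamp_flash)
try SIG_NEAR: (M_NAV, SIG_NEAR) → (M_PICK, lamp_flash)
try SIG_FOUND: (M_NAV, SIG_FOUND) → (M_PICK, motors_on)  ← matches

SIG_FOUND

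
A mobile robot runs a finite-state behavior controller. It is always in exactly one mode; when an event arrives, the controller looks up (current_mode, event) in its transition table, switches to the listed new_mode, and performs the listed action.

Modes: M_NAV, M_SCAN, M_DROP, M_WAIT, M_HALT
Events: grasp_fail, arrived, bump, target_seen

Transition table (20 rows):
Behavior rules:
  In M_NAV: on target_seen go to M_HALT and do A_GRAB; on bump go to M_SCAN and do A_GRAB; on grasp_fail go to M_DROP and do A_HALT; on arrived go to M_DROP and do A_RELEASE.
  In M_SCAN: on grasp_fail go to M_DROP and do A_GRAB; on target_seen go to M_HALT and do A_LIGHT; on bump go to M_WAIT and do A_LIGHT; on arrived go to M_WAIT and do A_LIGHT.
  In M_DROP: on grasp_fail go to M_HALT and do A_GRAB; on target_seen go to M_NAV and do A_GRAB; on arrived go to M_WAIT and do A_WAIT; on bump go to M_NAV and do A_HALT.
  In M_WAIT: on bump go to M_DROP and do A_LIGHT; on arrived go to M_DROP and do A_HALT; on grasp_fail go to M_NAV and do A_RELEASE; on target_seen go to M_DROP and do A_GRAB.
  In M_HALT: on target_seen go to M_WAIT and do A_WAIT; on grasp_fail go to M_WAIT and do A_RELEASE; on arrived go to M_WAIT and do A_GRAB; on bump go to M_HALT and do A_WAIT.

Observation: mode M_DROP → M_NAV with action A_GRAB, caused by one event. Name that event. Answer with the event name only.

try grasp_fail: (M_DROP, grasp_fail) → (M_HALT, A_GRAB)
try arrived: (M_DROP, arrived) → (M_WAIT, A_WAIT)
try bump: (M_DROP, bump) → (M_NAV, A_HALT)
try target_seen: (M_DROP, target_seen) → (M_NAV, A_GRAB)  ← matches

target_seen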